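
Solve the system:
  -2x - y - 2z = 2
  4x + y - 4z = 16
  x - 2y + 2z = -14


Using Cramer's rule. Expand each determinant along the first row.
D  = (-2)*[1*2 - (-4)*(-2)] - (-1)*[4*2 - (-4)*1] + (-2)*[4*(-2) - 1*1]
  = (-2)*(-6) - (-1)*(12) + (-2)*(-9) = 42
Dx = 2*[1*2 - (-4)*(-2)] - (-1)*[16*2 - (-4)*(-14)] + (-2)*[16*(-2) - 1*(-14)]
  = 2*(-6) - (-1)*(-24) + (-2)*(-18) = 0
Dy = (-2)*[16*2 - (-4)*(-14)] - 2*[4*2 - (-4)*1] + (-2)*[4*(-14) - 16*1]
  = (-2)*(-24) - 2*(12) + (-2)*(-72) = 168
Dz = (-2)*[1*(-14) - 16*(-2)] - (-1)*[4*(-14) - 16*1] + 2*[4*(-2) - 1*1]
  = (-2)*(18) - (-1)*(-72) + 2*(-9) = -126
x = Dx/D = 0/42 = 0, y = Dy/D = 168/42 = 4, z = Dz/D = -126/42 = -3
Check eq1: (-2)(0) + (-1)(4) + (-2)(-3) = 2 = 2 ✓
Check eq2: (4)(0) + (1)(4) + (-4)(-3) = 16 = 16 ✓
Check eq3: (1)(0) + (-2)(4) + (2)(-3) = -14 = -14 ✓

x = 0, y = 4, z = -3


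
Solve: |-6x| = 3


An absolute value equation |expr| = 3 gives two cases:
Case 1: -6x = 3
  -6x = 3, so x = -1/2
Case 2: -6x = -3
  -6x = -3, so x = 1/2

x = -1/2, x = 1/2


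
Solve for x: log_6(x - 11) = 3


Convert to exponential form: x - 11 = 6^3 = 216
x = 216 + 11 = 227
Check: log_6(227 - 11) = log_6(216) = log_6(216) = 3 ✓

x = 227


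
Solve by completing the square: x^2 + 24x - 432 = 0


Start: x^2 + 24x - 432 = 0
Move constant: x^2 + 24x = 432
Half of 24 is 12, squared is 144
Add 144 to both sides: x^2 + 24x + 144 = 576
(x + 12)^2 = 576
x + 12 = ±24
x = -12 + 24 = 12 or x = -12 - 24 = -36

x = -36, x = 12


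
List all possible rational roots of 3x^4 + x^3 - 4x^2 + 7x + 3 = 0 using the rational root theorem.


Rational root theorem: possible roots are ±p/q where:
  p divides the constant term (3): p ∈ {1, 3}
  q divides the leading coefficient (3): q ∈ {1, 3}

All possible rational roots: -3, -1, -1/3, 1/3, 1, 3

-3, -1, -1/3, 1/3, 1, 3


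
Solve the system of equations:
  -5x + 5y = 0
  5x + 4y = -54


Using Cramer's rule:
Determinant D = (-5)(4) - (5)(5) = -20 - 25 = -45
Dx = (0)(4) - (-54)(5) = 0 + 270 = 270
Dy = (-5)(-54) - (5)(0) = 270 - 0 = 270
x = Dx/D = 270/-45 = -6
y = Dy/D = 270/-45 = -6

x = -6, y = -6


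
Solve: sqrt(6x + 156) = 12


Square both sides: 6x + 156 = 12^2 = 144
6x = 144 - 156 = -12
x = -2
Check: sqrt(6*(-2) + 156) = sqrt(144) = 12 ✓

x = -2


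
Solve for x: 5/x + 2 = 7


Subtract 2 from both sides: 5/x = 5
Multiply both sides by x: 5 = 5 * x
Divide by 5: x = 1

x = 1


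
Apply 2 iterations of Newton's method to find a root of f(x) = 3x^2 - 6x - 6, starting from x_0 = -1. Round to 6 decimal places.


Newton's method: x_(n+1) = x_n - f(x_n)/f'(x_n)
f(x) = 3x^2 - 6x - 6
f'(x) = 6x - 6

Iteration 1:
  f(-1.000000) = 3.000000
  f'(-1.000000) = -12.000000
  x_1 = -1.000000 - (3.000000)/(-12.000000) = -0.750000

Iteration 2:
  f(-0.750000) = 0.187500
  f'(-0.750000) = -10.500000
  x_2 = -0.750000 - (0.187500)/(-10.500000) = -0.732143

x_2 = -0.732143


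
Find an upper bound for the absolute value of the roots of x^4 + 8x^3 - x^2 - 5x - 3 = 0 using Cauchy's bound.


Cauchy's bound: all roots r satisfy |r| <= 1 + max(|a_i/a_n|) for i = 0,...,n-1
where a_n is the leading coefficient.

Coefficients: [1, 8, -1, -5, -3]
Leading coefficient a_n = 1
Ratios |a_i/a_n|: 8, 1, 5, 3
Maximum ratio: 8
Cauchy's bound: |r| <= 1 + 8 = 9

Upper bound = 9


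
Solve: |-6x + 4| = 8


An absolute value equation |expr| = 8 gives two cases:
Case 1: -6x + 4 = 8
  -6x = 4, so x = -2/3
Case 2: -6x + 4 = -8
  -6x = -12, so x = 2

x = -2/3, x = 2


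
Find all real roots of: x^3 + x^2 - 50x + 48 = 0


Let p(x) = x^3 + x^2 - 50x + 48. By the rational root theorem (leading coefficient 1), any rational root is an integer divisor of 48: try ±1, ±2, ... in turn.
Test x = 1: value = 0 ✓, so (x - 1) is a factor.
Synthetic division by (x - 1): bring down 1; 1(1) + 1 = 2; 2(1) - 50 = -48; (-48)(1) + 48 = 0 → quotient x^2 + 2x - 48, remainder 0.
Solve the quadratic x^2 + 2x - 48 = 0: discriminant = 2^2 - 4(1)(-48) = 4 + 192 = 196.
sqrt(196) = 14, so x = (-2 ± 14)/2: x = 6 or x = -8.

x = -8, x = 1, x = 6


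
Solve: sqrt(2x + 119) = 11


Square both sides: 2x + 119 = 11^2 = 121
2x = 121 - 119 = 2
x = 1
Check: sqrt(2*1 + 119) = sqrt(121) = 11 ✓

x = 1


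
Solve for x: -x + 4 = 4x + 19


Starting with: -x + 4 = 4x + 19
Move all x terms to left: (-1 - 4)x = 19 - 4
Simplify: -5x = 15
Divide both sides by -5: x = -3

x = -3


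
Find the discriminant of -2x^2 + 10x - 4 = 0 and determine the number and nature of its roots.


For ax^2 + bx + c = 0, discriminant D = b^2 - 4ac
Here a = -2, b = 10, c = -4
D = (10)^2 - 4(-2)(-4) = 100 - 32 = 68

D = 68 > 0 but not a perfect square
The equation has 2 distinct real irrational roots.

Discriminant = 68, 2 distinct real irrational roots


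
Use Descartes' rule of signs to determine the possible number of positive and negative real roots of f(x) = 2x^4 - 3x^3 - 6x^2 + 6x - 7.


Descartes' rule of signs:

For positive roots, count sign changes in f(x) = 2x^4 - 3x^3 - 6x^2 + 6x - 7:
Signs of coefficients: +, -, -, +, -
Number of sign changes: 3
Possible positive real roots: 3, 1

For negative roots, examine f(-x) = 2x^4 + 3x^3 - 6x^2 - 6x - 7:
Signs of coefficients: +, +, -, -, -
Number of sign changes: 1
Possible negative real roots: 1

Positive roots: 3 or 1; Negative roots: 1


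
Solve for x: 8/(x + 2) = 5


Multiply both sides by (x + 2): 8 = 5(x + 2)
Distribute: 8 = 5x + 10
5x = 8 - 10 = -2
x = -2/5

x = -2/5


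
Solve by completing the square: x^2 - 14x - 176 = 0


Start: x^2 - 14x - 176 = 0
Move constant: x^2 - 14x = 176
Half of -14 is -7, squared is 49
Add 49 to both sides: x^2 - 14x + 49 = 225
(x - 7)^2 = 225
x - 7 = ±15
x = 7 + 15 = 22 or x = 7 - 15 = -8

x = -8, x = 22


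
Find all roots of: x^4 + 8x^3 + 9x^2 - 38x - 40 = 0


Let p(x) = x^4 + 8x^3 + 9x^2 - 38x - 40. By the rational root theorem (leading coefficient 1), any rational root is an integer divisor of 40: try ±1, ±2, ... in turn.
Test x = 1: value = -60 ≠ 0.
Test x = -1: value = 0 ✓, so (x + 1) is a factor.
Synthetic division by (x + 1): bring down 1; 1(-1) + 8 = 7; 7(-1) + 9 = 2; 2(-1) - 38 = -40; (-40)(-1) - 40 = 0 → quotient x^3 + 7x^2 + 2x - 40, remainder 0.
Continue with the quotient x^3 + 7x^2 + 2x - 40 (candidates must divide 40; re-test x = -1 first in case it repeats).
Test x = -1: value = -36 ≠ 0.
Test x = 2: value = 0 ✓, so (x - 2) is a factor.
Synthetic division by (x - 2): bring down 1; 1(2) + 7 = 9; 9(2) + 2 = 20; 20(2) - 40 = 0 → quotient x^2 + 9x + 20, remainder 0.
Solve the quadratic x^2 + 9x + 20 = 0: discriminant = 9^2 - 4(1)(20) = 81 - 80 = 1.
sqrt(1) = 1, so x = (-9 ± 1)/2: x = -4 or x = -5.
Collecting all roots found:

x = -5, x = -4, x = -1, x = 2


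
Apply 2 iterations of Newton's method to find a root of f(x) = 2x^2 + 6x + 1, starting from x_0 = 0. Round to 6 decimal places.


Newton's method: x_(n+1) = x_n - f(x_n)/f'(x_n)
f(x) = 2x^2 + 6x + 1
f'(x) = 4x + 6

Iteration 1:
  f(0.000000) = 1.000000
  f'(0.000000) = 6.000000
  x_1 = 0.000000 - (1.000000)/(6.000000) = -0.166667

Iteration 2:
  f(-0.166667) = 0.055556
  f'(-0.166667) = 5.333333
  x_2 = -0.166667 - (0.055556)/(5.333333) = -0.177083

x_2 = -0.177083


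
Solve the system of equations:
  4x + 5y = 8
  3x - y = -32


Using Cramer's rule:
Determinant D = (4)(-1) - (3)(5) = -4 - 15 = -19
Dx = (8)(-1) - (-32)(5) = -8 + 160 = 152
Dy = (4)(-32) - (3)(8) = -128 - 24 = -152
x = Dx/D = 152/-19 = -8
y = Dy/D = -152/-19 = 8

x = -8, y = 8


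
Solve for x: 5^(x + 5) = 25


Express both sides with the same base.
25 = 5^2
Since the bases match, equate exponents: x + 5 = 2
So x = 2 - (5) = -3

x = -3


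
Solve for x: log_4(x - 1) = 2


Convert to exponential form: x - 1 = 4^2 = 16
x = 16 + 1 = 17
Check: log_4(17 - 1) = log_4(16) = log_4(16) = 2 ✓

x = 17


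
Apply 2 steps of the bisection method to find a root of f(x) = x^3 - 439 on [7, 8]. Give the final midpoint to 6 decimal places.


f(x) = x^3 - 439
f(7) = -96 < 0
f(8) = 73 > 0

Step 1: midpoint = (7.000000 + 8.000000)/2 = 7.500000
  f(7.500000) = -17.125000
  f(mid) < 0, so root is in [7.500000, 8.000000]

Step 2: midpoint = (7.500000 + 8.000000)/2 = 7.750000
  f(7.750000) = 26.484375
  f(mid) > 0, so root is in [7.500000, 7.750000]

midpoint = 7.750000


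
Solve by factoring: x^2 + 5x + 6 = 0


We need two numbers that multiply to 6 and add to 5.
Those numbers are 2 and 3 (since 2 * 3 = 6 and 2 + 3 = 5).
So x^2 + 5x + 6 = (x + 2)(x + 3) = 0
Setting each factor to zero: x = -2 or x = -3

x = -3, x = -2


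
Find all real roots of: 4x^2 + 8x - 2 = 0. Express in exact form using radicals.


Using the quadratic formula: x = (-b ± sqrt(b^2 - 4ac)) / (2a)
Here a = 4, b = 8, c = -2
Discriminant = b^2 - 4ac = 8^2 - 4(4)(-2) = 64 + 32 = 96
Since discriminant = 96 > 0, there are two real roots.
x = (-8 ± 4*sqrt(6)) / 8
Simplifying: x = (-2 ± sqrt(6)) / 2
Numerically: x ≈ 0.2247 or x ≈ -2.2247

x = (-2 + sqrt(6)) / 2 or x = (-2 - sqrt(6)) / 2


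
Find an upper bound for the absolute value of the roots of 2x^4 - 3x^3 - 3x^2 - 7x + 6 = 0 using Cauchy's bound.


Cauchy's bound: all roots r satisfy |r| <= 1 + max(|a_i/a_n|) for i = 0,...,n-1
where a_n is the leading coefficient.

Coefficients: [2, -3, -3, -7, 6]
Leading coefficient a_n = 2
Ratios |a_i/a_n|: 3/2, 3/2, 7/2, 3
Maximum ratio: 7/2
Cauchy's bound: |r| <= 1 + 7/2 = 9/2

Upper bound = 9/2


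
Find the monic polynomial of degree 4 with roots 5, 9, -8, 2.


A monic polynomial with roots 5, 9, -8, 2 is:
p(x) = (x - 5)(x - 9)(x + 8)(x - 2)
After multiplying by (x - 5): x - 5
After multiplying by (x - 9): x^2 - 14x + 45
After multiplying by (x + 8): x^3 - 6x^2 - 67x + 360
After multiplying by (x - 2): x^4 - 8x^3 - 55x^2 + 494x - 720

x^4 - 8x^3 - 55x^2 + 494x - 720


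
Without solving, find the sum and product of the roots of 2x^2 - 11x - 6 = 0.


By Vieta's formulas for ax^2 + bx + c = 0:
  Sum of roots = -b/a
  Product of roots = c/a

Here a = 2, b = -11, c = -6
Sum = -(-11)/2 = 11/2
Product = -6/2 = -3

Sum = 11/2, Product = -3


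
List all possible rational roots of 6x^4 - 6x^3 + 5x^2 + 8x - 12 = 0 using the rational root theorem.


Rational root theorem: possible roots are ±p/q where:
  p divides the constant term (-12): p ∈ {1, 2, 3, 4, 6, 12}
  q divides the leading coefficient (6): q ∈ {1, 2, 3, 6}

All possible rational roots: -12, -6, -4, -3, -2, -3/2, -4/3, -1, -2/3, -1/2, -1/3, -1/6, 1/6, 1/3, 1/2, 2/3, 1, 4/3, 3/2, 2, 3, 4, 6, 12

-12, -6, -4, -3, -2, -3/2, -4/3, -1, -2/3, -1/2, -1/3, -1/6, 1/6, 1/3, 1/2, 2/3, 1, 4/3, 3/2, 2, 3, 4, 6, 12


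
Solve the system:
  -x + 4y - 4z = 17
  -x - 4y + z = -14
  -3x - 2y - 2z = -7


Using Cramer's rule. Expand each determinant along the first row.
D  = (-1)*[(-4)*(-2) - 1*(-2)] - 4*[(-1)*(-2) - 1*(-3)] + (-4)*[(-1)*(-2) - (-4)*(-3)]
  = (-1)*(10) - 4*(5) + (-4)*(-10) = 10
Dx = 17*[(-4)*(-2) - 1*(-2)] - 4*[(-14)*(-2) - 1*(-7)] + (-4)*[(-14)*(-2) - (-4)*(-7)]
  = 17*(10) - 4*(35) + (-4)*(0) = 30
Dy = (-1)*[(-14)*(-2) - 1*(-7)] - 17*[(-1)*(-2) - 1*(-3)] + (-4)*[(-1)*(-7) - (-14)*(-3)]
  = (-1)*(35) - 17*(5) + (-4)*(-35) = 20
Dz = (-1)*[(-4)*(-7) - (-14)*(-2)] - 4*[(-1)*(-7) - (-14)*(-3)] + 17*[(-1)*(-2) - (-4)*(-3)]
  = (-1)*(0) - 4*(-35) + 17*(-10) = -30
x = Dx/D = 30/10 = 3, y = Dy/D = 20/10 = 2, z = Dz/D = -30/10 = -3
Check eq1: (-1)(3) + (4)(2) + (-4)(-3) = 17 = 17 ✓
Check eq2: (-1)(3) + (-4)(2) + (1)(-3) = -14 = -14 ✓
Check eq3: (-3)(3) + (-2)(2) + (-2)(-3) = -7 = -7 ✓

x = 3, y = 2, z = -3


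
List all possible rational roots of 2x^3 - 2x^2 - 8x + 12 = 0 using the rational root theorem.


Rational root theorem: possible roots are ±p/q where:
  p divides the constant term (12): p ∈ {1, 2, 3, 4, 6, 12}
  q divides the leading coefficient (2): q ∈ {1, 2}

All possible rational roots: -12, -6, -4, -3, -2, -3/2, -1, -1/2, 1/2, 1, 3/2, 2, 3, 4, 6, 12

-12, -6, -4, -3, -2, -3/2, -1, -1/2, 1/2, 1, 3/2, 2, 3, 4, 6, 12


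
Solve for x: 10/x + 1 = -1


Subtract 1 from both sides: 10/x = -2
Multiply both sides by x: 10 = -2 * x
Divide by -2: x = -5

x = -5


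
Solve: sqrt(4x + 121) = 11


Square both sides: 4x + 121 = 11^2 = 121
4x = 121 - 121 = 0
x = 0
Check: sqrt(4*0 + 121) = sqrt(121) = 11 ✓

x = 0


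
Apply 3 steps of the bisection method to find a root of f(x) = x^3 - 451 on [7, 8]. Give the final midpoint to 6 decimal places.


f(x) = x^3 - 451
f(7) = -108 < 0
f(8) = 61 > 0

Step 1: midpoint = (7.000000 + 8.000000)/2 = 7.500000
  f(7.500000) = -29.125000
  f(mid) < 0, so root is in [7.500000, 8.000000]

Step 2: midpoint = (7.500000 + 8.000000)/2 = 7.750000
  f(7.750000) = 14.484375
  f(mid) > 0, so root is in [7.500000, 7.750000]

Step 3: midpoint = (7.500000 + 7.750000)/2 = 7.625000
  f(7.625000) = -7.677734
  f(mid) < 0, so root is in [7.625000, 7.750000]

midpoint = 7.625000


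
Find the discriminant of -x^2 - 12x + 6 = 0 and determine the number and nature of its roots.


For ax^2 + bx + c = 0, discriminant D = b^2 - 4ac
Here a = -1, b = -12, c = 6
D = (-12)^2 - 4(-1)(6) = 144 + 24 = 168

D = 168 > 0 but not a perfect square
The equation has 2 distinct real irrational roots.

Discriminant = 168, 2 distinct real irrational roots


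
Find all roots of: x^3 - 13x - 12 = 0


Let p(x) = x^3 - 13x - 12. By the rational root theorem (leading coefficient 1), any rational root is an integer divisor of 12: try ±1, ±2, ... in turn.
Test x = 1: value = -24 ≠ 0.
Test x = -1: value = 0 ✓, so (x + 1) is a factor.
Synthetic division by (x + 1): bring down 1; 1(-1) + 0 = -1; (-1)(-1) - 13 = -12; (-12)(-1) - 12 = 0 → quotient x^2 - x - 12, remainder 0.
Solve the quadratic x^2 - x - 12 = 0: discriminant = (-1)^2 - 4(1)(-12) = 1 + 48 = 49.
sqrt(49) = 7, so x = (1 ± 7)/2: x = 4 or x = -3.
Collecting all roots found:

x = -3, x = -1, x = 4


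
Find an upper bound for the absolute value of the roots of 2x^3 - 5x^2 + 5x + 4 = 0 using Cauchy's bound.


Cauchy's bound: all roots r satisfy |r| <= 1 + max(|a_i/a_n|) for i = 0,...,n-1
where a_n is the leading coefficient.

Coefficients: [2, -5, 5, 4]
Leading coefficient a_n = 2
Ratios |a_i/a_n|: 5/2, 5/2, 2
Maximum ratio: 5/2
Cauchy's bound: |r| <= 1 + 5/2 = 7/2

Upper bound = 7/2


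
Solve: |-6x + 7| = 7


An absolute value equation |expr| = 7 gives two cases:
Case 1: -6x + 7 = 7
  -6x = 0, so x = 0
Case 2: -6x + 7 = -7
  -6x = -14, so x = 7/3

x = 0, x = 7/3


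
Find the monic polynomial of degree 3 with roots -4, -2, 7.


A monic polynomial with roots -4, -2, 7 is:
p(x) = (x + 4)(x + 2)(x - 7)
After multiplying by (x + 4): x + 4
After multiplying by (x + 2): x^2 + 6x + 8
After multiplying by (x - 7): x^3 - x^2 - 34x - 56

x^3 - x^2 - 34x - 56


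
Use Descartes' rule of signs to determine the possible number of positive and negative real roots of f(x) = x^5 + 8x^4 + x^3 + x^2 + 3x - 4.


Descartes' rule of signs:

For positive roots, count sign changes in f(x) = x^5 + 8x^4 + x^3 + x^2 + 3x - 4:
Signs of coefficients: +, +, +, +, +, -
Number of sign changes: 1
Possible positive real roots: 1

For negative roots, examine f(-x) = -x^5 + 8x^4 - x^3 + x^2 - 3x - 4:
Signs of coefficients: -, +, -, +, -, -
Number of sign changes: 4
Possible negative real roots: 4, 2, 0

Positive roots: 1; Negative roots: 4 or 2 or 0


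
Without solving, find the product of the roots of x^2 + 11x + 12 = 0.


By Vieta's formulas for ax^2 + bx + c = 0:
  Sum of roots = -b/a
  Product of roots = c/a

Here a = 1, b = 11, c = 12
Sum = -(11)/1 = -11
Product = 12/1 = 12

Product = 12


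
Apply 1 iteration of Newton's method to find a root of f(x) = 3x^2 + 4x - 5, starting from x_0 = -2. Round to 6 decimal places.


Newton's method: x_(n+1) = x_n - f(x_n)/f'(x_n)
f(x) = 3x^2 + 4x - 5
f'(x) = 6x + 4

Iteration 1:
  f(-2.000000) = -1.000000
  f'(-2.000000) = -8.000000
  x_1 = -2.000000 - (-1.000000)/(-8.000000) = -2.125000

x_1 = -2.125000


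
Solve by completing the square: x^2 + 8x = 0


Start: x^2 + 8x + 0 = 0
Move constant: x^2 + 8x = 0
Half of 8 is 4, squared is 16
Add 16 to both sides: x^2 + 8x + 16 = 16
(x + 4)^2 = 16
x + 4 = ±4
x = -4 + 4 = 0 or x = -4 - 4 = -8

x = -8, x = 0


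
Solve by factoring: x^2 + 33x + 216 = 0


We need two numbers that multiply to 216 and add to 33.
Those numbers are 24 and 9 (since 24 * 9 = 216 and 24 + 9 = 33).
So x^2 + 33x + 216 = (x + 24)(x + 9) = 0
Setting each factor to zero: x = -24 or x = -9

x = -24, x = -9


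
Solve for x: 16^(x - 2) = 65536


Express both sides with the same base.
65536 = 16^4
Since the bases match, equate exponents: x - 2 = 4
So x = 4 - (-2) = 6

x = 6


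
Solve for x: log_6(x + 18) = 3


Convert to exponential form: x + 18 = 6^3 = 216
x = 216 - 18 = 198
Check: log_6(198 + 18) = log_6(216) = log_6(216) = 3 ✓

x = 198


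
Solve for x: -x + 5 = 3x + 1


Starting with: -x + 5 = 3x + 1
Move all x terms to left: (-1 - 3)x = 1 - 5
Simplify: -4x = -4
Divide both sides by -4: x = 1

x = 1


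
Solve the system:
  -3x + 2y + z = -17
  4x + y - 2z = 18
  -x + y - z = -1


Using Cramer's rule. Expand each determinant along the first row.
D  = (-3)*[1*(-1) - (-2)*1] - 2*[4*(-1) - (-2)*(-1)] + 1*[4*1 - 1*(-1)]
  = (-3)*(1) - 2*(-6) + 1*(5) = 14
Dx = (-17)*[1*(-1) - (-2)*1] - 2*[18*(-1) - (-2)*(-1)] + 1*[18*1 - 1*(-1)]
  = (-17)*(1) - 2*(-20) + 1*(19) = 42
Dy = (-3)*[18*(-1) - (-2)*(-1)] - (-17)*[4*(-1) - (-2)*(-1)] + 1*[4*(-1) - 18*(-1)]
  = (-3)*(-20) - (-17)*(-6) + 1*(14) = -28
Dz = (-3)*[1*(-1) - 18*1] - 2*[4*(-1) - 18*(-1)] + (-17)*[4*1 - 1*(-1)]
  = (-3)*(-19) - 2*(14) + (-17)*(5) = -56
x = Dx/D = 42/14 = 3, y = Dy/D = -28/14 = -2, z = Dz/D = -56/14 = -4
Check eq1: (-3)(3) + (2)(-2) + (1)(-4) = -17 = -17 ✓
Check eq2: (4)(3) + (1)(-2) + (-2)(-4) = 18 = 18 ✓
Check eq3: (-1)(3) + (1)(-2) + (-1)(-4) = -1 = -1 ✓

x = 3, y = -2, z = -4


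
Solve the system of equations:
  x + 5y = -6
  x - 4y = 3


Using Cramer's rule:
Determinant D = (1)(-4) - (1)(5) = -4 - 5 = -9
Dx = (-6)(-4) - (3)(5) = 24 - 15 = 9
Dy = (1)(3) - (1)(-6) = 3 + 6 = 9
x = Dx/D = 9/-9 = -1
y = Dy/D = 9/-9 = -1

x = -1, y = -1


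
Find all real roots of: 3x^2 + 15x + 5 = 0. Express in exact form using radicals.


Using the quadratic formula: x = (-b ± sqrt(b^2 - 4ac)) / (2a)
Here a = 3, b = 15, c = 5
Discriminant = b^2 - 4ac = 15^2 - 4(3)(5) = 225 - 60 = 165
Since discriminant = 165 > 0, there are two real roots.
x = (-15 ± sqrt(165)) / 6
Numerically: x ≈ -0.3591 or x ≈ -4.6409

x = (-15 + sqrt(165)) / 6 or x = (-15 - sqrt(165)) / 6


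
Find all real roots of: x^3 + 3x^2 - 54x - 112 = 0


Let p(x) = x^3 + 3x^2 - 54x - 112. By the rational root theorem (leading coefficient 1), any rational root is an integer divisor of 112: try ±1, ±2, ... in turn.
Test x = 1: value = -162 ≠ 0.
Test x = -1: value = -56 ≠ 0.
Test x = 2: value = -200 ≠ 0.
Test x = -2: value = 0 ✓, so (x + 2) is a factor.
Synthetic division by (x + 2): bring down 1; 1(-2) + 3 = 1; 1(-2) - 54 = -56; (-56)(-2) - 112 = 0 → quotient x^2 + x - 56, remainder 0.
Solve the quadratic x^2 + x - 56 = 0: discriminant = 1^2 - 4(1)(-56) = 1 + 224 = 225.
sqrt(225) = 15, so x = (-1 ± 15)/2: x = 7 or x = -8.

x = -8, x = -2, x = 7


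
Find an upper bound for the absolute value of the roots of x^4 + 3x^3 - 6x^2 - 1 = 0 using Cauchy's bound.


Cauchy's bound: all roots r satisfy |r| <= 1 + max(|a_i/a_n|) for i = 0,...,n-1
where a_n is the leading coefficient.

Coefficients: [1, 3, -6, 0, -1]
Leading coefficient a_n = 1
Ratios |a_i/a_n|: 3, 6, 0, 1
Maximum ratio: 6
Cauchy's bound: |r| <= 1 + 6 = 7

Upper bound = 7


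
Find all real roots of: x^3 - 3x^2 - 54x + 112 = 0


Let p(x) = x^3 - 3x^2 - 54x + 112. By the rational root theorem (leading coefficient 1), any rational root is an integer divisor of 112: try ±1, ±2, ... in turn.
Test x = 1: value = 56 ≠ 0.
Test x = -1: value = 162 ≠ 0.
Test x = 2: value = 0 ✓, so (x - 2) is a factor.
Synthetic division by (x - 2): bring down 1; 1(2) - 3 = -1; (-1)(2) - 54 = -56; (-56)(2) + 112 = 0 → quotient x^2 - x - 56, remainder 0.
Solve the quadratic x^2 - x - 56 = 0: discriminant = (-1)^2 - 4(1)(-56) = 1 + 224 = 225.
sqrt(225) = 15, so x = (1 ± 15)/2: x = 8 or x = -7.

x = -7, x = 2, x = 8


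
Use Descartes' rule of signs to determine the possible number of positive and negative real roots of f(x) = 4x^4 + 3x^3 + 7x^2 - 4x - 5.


Descartes' rule of signs:

For positive roots, count sign changes in f(x) = 4x^4 + 3x^3 + 7x^2 - 4x - 5:
Signs of coefficients: +, +, +, -, -
Number of sign changes: 1
Possible positive real roots: 1

For negative roots, examine f(-x) = 4x^4 - 3x^3 + 7x^2 + 4x - 5:
Signs of coefficients: +, -, +, +, -
Number of sign changes: 3
Possible negative real roots: 3, 1

Positive roots: 1; Negative roots: 3 or 1


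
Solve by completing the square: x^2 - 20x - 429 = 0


Start: x^2 - 20x - 429 = 0
Move constant: x^2 - 20x = 429
Half of -20 is -10, squared is 100
Add 100 to both sides: x^2 - 20x + 100 = 529
(x - 10)^2 = 529
x - 10 = ±23
x = 10 + 23 = 33 or x = 10 - 23 = -13

x = -13, x = 33


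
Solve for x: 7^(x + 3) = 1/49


Express both sides with the same base.
1/49 = 7^(-2)
Since the bases match, equate exponents: x + 3 = -2
So x = -2 - (3) = -5

x = -5


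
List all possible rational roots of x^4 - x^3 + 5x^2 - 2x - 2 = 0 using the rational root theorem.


Rational root theorem: possible roots are ±p/q where:
  p divides the constant term (-2): p ∈ {1, 2}
  q divides the leading coefficient (1): q ∈ {1}

All possible rational roots: -2, -1, 1, 2

-2, -1, 1, 2


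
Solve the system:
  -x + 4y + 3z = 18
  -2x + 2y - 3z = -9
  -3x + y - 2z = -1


Using Cramer's rule. Expand each determinant along the first row.
D  = (-1)*[2*(-2) - (-3)*1] - 4*[(-2)*(-2) - (-3)*(-3)] + 3*[(-2)*1 - 2*(-3)]
  = (-1)*(-1) - 4*(-5) + 3*(4) = 33
Dx = 18*[2*(-2) - (-3)*1] - 4*[(-9)*(-2) - (-3)*(-1)] + 3*[(-9)*1 - 2*(-1)]
  = 18*(-1) - 4*(15) + 3*(-7) = -99
Dy = (-1)*[(-9)*(-2) - (-3)*(-1)] - 18*[(-2)*(-2) - (-3)*(-3)] + 3*[(-2)*(-1) - (-9)*(-3)]
  = (-1)*(15) - 18*(-5) + 3*(-25) = 0
Dz = (-1)*[2*(-1) - (-9)*1] - 4*[(-2)*(-1) - (-9)*(-3)] + 18*[(-2)*1 - 2*(-3)]
  = (-1)*(7) - 4*(-25) + 18*(4) = 165
x = Dx/D = -99/33 = -3, y = Dy/D = 0/33 = 0, z = Dz/D = 165/33 = 5
Check eq1: (-1)(-3) + (4)(0) + (3)(5) = 18 = 18 ✓
Check eq2: (-2)(-3) + (2)(0) + (-3)(5) = -9 = -9 ✓
Check eq3: (-3)(-3) + (1)(0) + (-2)(5) = -1 = -1 ✓

x = -3, y = 0, z = 5


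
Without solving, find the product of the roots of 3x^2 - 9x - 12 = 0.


By Vieta's formulas for ax^2 + bx + c = 0:
  Sum of roots = -b/a
  Product of roots = c/a

Here a = 3, b = -9, c = -12
Sum = -(-9)/3 = 3
Product = -12/3 = -4

Product = -4


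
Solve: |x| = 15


An absolute value equation |expr| = 15 gives two cases:
Case 1: x = 15
  x = 15, so x = 15
Case 2: x = -15
  x = -15, so x = -15

x = -15, x = 15


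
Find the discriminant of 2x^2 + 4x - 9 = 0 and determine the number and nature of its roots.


For ax^2 + bx + c = 0, discriminant D = b^2 - 4ac
Here a = 2, b = 4, c = -9
D = (4)^2 - 4(2)(-9) = 16 + 72 = 88

D = 88 > 0 but not a perfect square
The equation has 2 distinct real irrational roots.

Discriminant = 88, 2 distinct real irrational roots


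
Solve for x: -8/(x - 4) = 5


Multiply both sides by (x - 4): -8 = 5(x - 4)
Distribute: -8 = 5x - 20
5x = -8 + 20 = 12
x = 12/5

x = 12/5


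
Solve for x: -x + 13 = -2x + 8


Starting with: -x + 13 = -2x + 8
Move all x terms to left: (-1 + 2)x = 8 - 13
Simplify: x = -5
Divide both sides by 1: x = -5

x = -5


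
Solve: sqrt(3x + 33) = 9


Square both sides: 3x + 33 = 9^2 = 81
3x = 81 - 33 = 48
x = 16
Check: sqrt(3*16 + 33) = sqrt(81) = 9 ✓

x = 16


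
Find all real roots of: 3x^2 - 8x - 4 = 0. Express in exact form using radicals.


Using the quadratic formula: x = (-b ± sqrt(b^2 - 4ac)) / (2a)
Here a = 3, b = -8, c = -4
Discriminant = b^2 - 4ac = (-8)^2 - 4(3)(-4) = 64 + 48 = 112
Since discriminant = 112 > 0, there are two real roots.
x = (8 ± 4*sqrt(7)) / 6
Simplifying: x = (4 ± 2*sqrt(7)) / 3
Numerically: x ≈ 3.0972 or x ≈ -0.4305

x = (4 + 2*sqrt(7)) / 3 or x = (4 - 2*sqrt(7)) / 3


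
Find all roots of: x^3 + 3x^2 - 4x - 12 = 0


Let p(x) = x^3 + 3x^2 - 4x - 12. By the rational root theorem (leading coefficient 1), any rational root is an integer divisor of 12: try ±1, ±2, ... in turn.
Test x = 1: value = -12 ≠ 0.
Test x = -1: value = -6 ≠ 0.
Test x = 2: value = 0 ✓, so (x - 2) is a factor.
Synthetic division by (x - 2): bring down 1; 1(2) + 3 = 5; 5(2) - 4 = 6; 6(2) - 12 = 0 → quotient x^2 + 5x + 6, remainder 0.
Solve the quadratic x^2 + 5x + 6 = 0: discriminant = 5^2 - 4(1)(6) = 25 - 24 = 1.
sqrt(1) = 1, so x = (-5 ± 1)/2: x = -2 or x = -3.
Collecting all roots found:

x = -3, x = -2, x = 2


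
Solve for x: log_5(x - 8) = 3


Convert to exponential form: x - 8 = 5^3 = 125
x = 125 + 8 = 133
Check: log_5(133 - 8) = log_5(125) = log_5(125) = 3 ✓

x = 133


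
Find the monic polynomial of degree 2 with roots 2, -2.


A monic polynomial with roots 2, -2 is:
p(x) = (x - 2)(x + 2)
After multiplying by (x - 2): x - 2
After multiplying by (x + 2): x^2 - 4

x^2 - 4


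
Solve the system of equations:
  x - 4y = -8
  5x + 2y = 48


Using Cramer's rule:
Determinant D = (1)(2) - (5)(-4) = 2 + 20 = 22
Dx = (-8)(2) - (48)(-4) = -16 + 192 = 176
Dy = (1)(48) - (5)(-8) = 48 + 40 = 88
x = Dx/D = 176/22 = 8
y = Dy/D = 88/22 = 4

x = 8, y = 4


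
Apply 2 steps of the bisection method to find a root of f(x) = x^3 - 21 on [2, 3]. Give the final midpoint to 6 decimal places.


f(x) = x^3 - 21
f(2) = -13 < 0
f(3) = 6 > 0

Step 1: midpoint = (2.000000 + 3.000000)/2 = 2.500000
  f(2.500000) = -5.375000
  f(mid) < 0, so root is in [2.500000, 3.000000]

Step 2: midpoint = (2.500000 + 3.000000)/2 = 2.750000
  f(2.750000) = -0.203125
  f(mid) < 0, so root is in [2.750000, 3.000000]

midpoint = 2.750000


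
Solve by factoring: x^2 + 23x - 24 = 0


We need two numbers that multiply to -24 and add to 23.
Those numbers are 24 and -1 (since 24 * (-1) = -24 and 24 + (-1) = 23).
So x^2 + 23x - 24 = (x + 24)(x - 1) = 0
Setting each factor to zero: x = -24 or x = 1

x = -24, x = 1


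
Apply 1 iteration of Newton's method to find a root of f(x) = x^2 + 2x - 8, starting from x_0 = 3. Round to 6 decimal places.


Newton's method: x_(n+1) = x_n - f(x_n)/f'(x_n)
f(x) = x^2 + 2x - 8
f'(x) = 2x + 2

Iteration 1:
  f(3.000000) = 7.000000
  f'(3.000000) = 8.000000
  x_1 = 3.000000 - (7.000000)/(8.000000) = 2.125000

x_1 = 2.125000


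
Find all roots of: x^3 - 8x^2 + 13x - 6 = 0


Let p(x) = x^3 - 8x^2 + 13x - 6. By the rational root theorem (leading coefficient 1), any rational root is an integer divisor of 6: try ±1, ±2, ... in turn.
Test x = 1: value = 0 ✓, so (x - 1) is a factor.
Synthetic division by (x - 1): bring down 1; 1(1) - 8 = -7; (-7)(1) + 13 = 6; 6(1) - 6 = 0 → quotient x^2 - 7x + 6, remainder 0.
Solve the quadratic x^2 - 7x + 6 = 0: discriminant = (-7)^2 - 4(1)(6) = 49 - 24 = 25.
sqrt(25) = 5, so x = (7 ± 5)/2: x = 6 or x = 1.
Collecting all roots found:

x = 1 (multiplicity 2), x = 6


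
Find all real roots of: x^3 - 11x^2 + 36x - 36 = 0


Let p(x) = x^3 - 11x^2 + 36x - 36. By the rational root theorem (leading coefficient 1), any rational root is an integer divisor of 36: try ±1, ±2, ... in turn.
Test x = 1: value = -10 ≠ 0.
Test x = -1: value = -84 ≠ 0.
Test x = 2: value = 0 ✓, so (x - 2) is a factor.
Synthetic division by (x - 2): bring down 1; 1(2) - 11 = -9; (-9)(2) + 36 = 18; 18(2) - 36 = 0 → quotient x^2 - 9x + 18, remainder 0.
Solve the quadratic x^2 - 9x + 18 = 0: discriminant = (-9)^2 - 4(1)(18) = 81 - 72 = 9.
sqrt(9) = 3, so x = (9 ± 3)/2: x = 6 or x = 3.

x = 2, x = 3, x = 6


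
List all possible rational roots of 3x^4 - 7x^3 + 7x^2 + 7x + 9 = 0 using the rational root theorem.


Rational root theorem: possible roots are ±p/q where:
  p divides the constant term (9): p ∈ {1, 3, 9}
  q divides the leading coefficient (3): q ∈ {1, 3}

All possible rational roots: -9, -3, -1, -1/3, 1/3, 1, 3, 9

-9, -3, -1, -1/3, 1/3, 1, 3, 9


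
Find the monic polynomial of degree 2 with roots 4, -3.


A monic polynomial with roots 4, -3 is:
p(x) = (x - 4)(x + 3)
After multiplying by (x - 4): x - 4
After multiplying by (x + 3): x^2 - x - 12

x^2 - x - 12


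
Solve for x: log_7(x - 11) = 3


Convert to exponential form: x - 11 = 7^3 = 343
x = 343 + 11 = 354
Check: log_7(354 - 11) = log_7(343) = log_7(343) = 3 ✓

x = 354


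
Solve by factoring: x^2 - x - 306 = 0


We need two numbers that multiply to -306 and add to -1.
Those numbers are 17 and -18 (since 17 * (-18) = -306 and 17 + (-18) = -1).
So x^2 - x - 306 = (x + 17)(x - 18) = 0
Setting each factor to zero: x = -17 or x = 18

x = -17, x = 18


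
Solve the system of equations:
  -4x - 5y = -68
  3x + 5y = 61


Using Cramer's rule:
Determinant D = (-4)(5) - (3)(-5) = -20 + 15 = -5
Dx = (-68)(5) - (61)(-5) = -340 + 305 = -35
Dy = (-4)(61) - (3)(-68) = -244 + 204 = -40
x = Dx/D = -35/-5 = 7
y = Dy/D = -40/-5 = 8

x = 7, y = 8


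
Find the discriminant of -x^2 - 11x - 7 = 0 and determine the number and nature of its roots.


For ax^2 + bx + c = 0, discriminant D = b^2 - 4ac
Here a = -1, b = -11, c = -7
D = (-11)^2 - 4(-1)(-7) = 121 - 28 = 93

D = 93 > 0 but not a perfect square
The equation has 2 distinct real irrational roots.

Discriminant = 93, 2 distinct real irrational roots


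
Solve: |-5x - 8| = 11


An absolute value equation |expr| = 11 gives two cases:
Case 1: -5x - 8 = 11
  -5x = 19, so x = -19/5
Case 2: -5x - 8 = -11
  -5x = -3, so x = 3/5

x = -19/5, x = 3/5


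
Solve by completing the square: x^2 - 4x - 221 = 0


Start: x^2 - 4x - 221 = 0
Move constant: x^2 - 4x = 221
Half of -4 is -2, squared is 4
Add 4 to both sides: x^2 - 4x + 4 = 225
(x - 2)^2 = 225
x - 2 = ±15
x = 2 + 15 = 17 or x = 2 - 15 = -13

x = -13, x = 17


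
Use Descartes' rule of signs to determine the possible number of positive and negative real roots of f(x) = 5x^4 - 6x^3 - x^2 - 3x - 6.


Descartes' rule of signs:

For positive roots, count sign changes in f(x) = 5x^4 - 6x^3 - x^2 - 3x - 6:
Signs of coefficients: +, -, -, -, -
Number of sign changes: 1
Possible positive real roots: 1

For negative roots, examine f(-x) = 5x^4 + 6x^3 - x^2 + 3x - 6:
Signs of coefficients: +, +, -, +, -
Number of sign changes: 3
Possible negative real roots: 3, 1

Positive roots: 1; Negative roots: 3 or 1


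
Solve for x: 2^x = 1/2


Express both sides with the same base.
1/2 = 2^(-1)
Since the bases match: x = -1

x = -1


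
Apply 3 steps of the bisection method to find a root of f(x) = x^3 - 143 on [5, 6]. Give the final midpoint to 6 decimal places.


f(x) = x^3 - 143
f(5) = -18 < 0
f(6) = 73 > 0

Step 1: midpoint = (5.000000 + 6.000000)/2 = 5.500000
  f(5.500000) = 23.375000
  f(mid) > 0, so root is in [5.000000, 5.500000]

Step 2: midpoint = (5.000000 + 5.500000)/2 = 5.250000
  f(5.250000) = 1.703125
  f(mid) > 0, so root is in [5.000000, 5.250000]

Step 3: midpoint = (5.000000 + 5.250000)/2 = 5.125000
  f(5.125000) = -8.388672
  f(mid) < 0, so root is in [5.125000, 5.250000]

midpoint = 5.125000


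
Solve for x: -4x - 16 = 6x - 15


Starting with: -4x - 16 = 6x - 15
Move all x terms to left: (-4 - 6)x = -15 + 16
Simplify: -10x = 1
Divide both sides by -10: x = -1/10

x = -1/10


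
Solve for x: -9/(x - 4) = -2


Multiply both sides by (x - 4): -9 = -2(x - 4)
Distribute: -9 = -2x + 8
-2x = -9 - 8 = -17
x = 17/2

x = 17/2


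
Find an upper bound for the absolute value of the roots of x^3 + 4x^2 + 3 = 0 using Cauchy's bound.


Cauchy's bound: all roots r satisfy |r| <= 1 + max(|a_i/a_n|) for i = 0,...,n-1
where a_n is the leading coefficient.

Coefficients: [1, 4, 0, 3]
Leading coefficient a_n = 1
Ratios |a_i/a_n|: 4, 0, 3
Maximum ratio: 4
Cauchy's bound: |r| <= 1 + 4 = 5

Upper bound = 5


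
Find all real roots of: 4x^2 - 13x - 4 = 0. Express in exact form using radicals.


Using the quadratic formula: x = (-b ± sqrt(b^2 - 4ac)) / (2a)
Here a = 4, b = -13, c = -4
Discriminant = b^2 - 4ac = (-13)^2 - 4(4)(-4) = 169 + 64 = 233
Since discriminant = 233 > 0, there are two real roots.
x = (13 ± sqrt(233)) / 8
Numerically: x ≈ 3.5330 or x ≈ -0.2830

x = (13 + sqrt(233)) / 8 or x = (13 - sqrt(233)) / 8


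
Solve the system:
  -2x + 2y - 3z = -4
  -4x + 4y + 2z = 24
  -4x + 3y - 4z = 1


Using Cramer's rule. Expand each determinant along the first row.
D  = (-2)*[4*(-4) - 2*3] - 2*[(-4)*(-4) - 2*(-4)] + (-3)*[(-4)*3 - 4*(-4)]
  = (-2)*(-22) - 2*(24) + (-3)*(4) = -16
Dx = (-4)*[4*(-4) - 2*3] - 2*[24*(-4) - 2*1] + (-3)*[24*3 - 4*1]
  = (-4)*(-22) - 2*(-98) + (-3)*(68) = 80
Dy = (-2)*[24*(-4) - 2*1] - (-4)*[(-4)*(-4) - 2*(-4)] + (-3)*[(-4)*1 - 24*(-4)]
  = (-2)*(-98) - (-4)*(24) + (-3)*(92) = 16
Dz = (-2)*[4*1 - 24*3] - 2*[(-4)*1 - 24*(-4)] + (-4)*[(-4)*3 - 4*(-4)]
  = (-2)*(-68) - 2*(92) + (-4)*(4) = -64
x = Dx/D = 80/-16 = -5, y = Dy/D = 16/-16 = -1, z = Dz/D = -64/-16 = 4
Check eq1: (-2)(-5) + (2)(-1) + (-3)(4) = -4 = -4 ✓
Check eq2: (-4)(-5) + (4)(-1) + (2)(4) = 24 = 24 ✓
Check eq3: (-4)(-5) + (3)(-1) + (-4)(4) = 1 = 1 ✓

x = -5, y = -1, z = 4


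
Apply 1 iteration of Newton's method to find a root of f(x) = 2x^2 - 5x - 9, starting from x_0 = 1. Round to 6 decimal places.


Newton's method: x_(n+1) = x_n - f(x_n)/f'(x_n)
f(x) = 2x^2 - 5x - 9
f'(x) = 4x - 5

Iteration 1:
  f(1.000000) = -12.000000
  f'(1.000000) = -1.000000
  x_1 = 1.000000 - (-12.000000)/(-1.000000) = -11.000000

x_1 = -11.000000


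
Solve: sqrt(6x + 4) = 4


Square both sides: 6x + 4 = 4^2 = 16
6x = 16 - 4 = 12
x = 2
Check: sqrt(6*2 + 4) = sqrt(16) = 4 ✓

x = 2


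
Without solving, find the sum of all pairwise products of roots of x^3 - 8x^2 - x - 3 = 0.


By Vieta's formulas for x^3 + bx^2 + cx + d = 0:
  r1 + r2 + r3 = -b/a = 8
  r1*r2 + r1*r3 + r2*r3 = c/a = -1
  r1*r2*r3 = -d/a = 3


Sum of pairwise products = -1


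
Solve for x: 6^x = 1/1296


Express both sides with the same base.
1/1296 = 6^(-4)
Since the bases match: x = -4

x = -4


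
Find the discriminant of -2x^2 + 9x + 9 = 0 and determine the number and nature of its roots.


For ax^2 + bx + c = 0, discriminant D = b^2 - 4ac
Here a = -2, b = 9, c = 9
D = (9)^2 - 4(-2)(9) = 81 + 72 = 153

D = 153 > 0 but not a perfect square
The equation has 2 distinct real irrational roots.

Discriminant = 153, 2 distinct real irrational roots


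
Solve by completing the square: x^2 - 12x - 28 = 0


Start: x^2 - 12x - 28 = 0
Move constant: x^2 - 12x = 28
Half of -12 is -6, squared is 36
Add 36 to both sides: x^2 - 12x + 36 = 64
(x - 6)^2 = 64
x - 6 = ±8
x = 6 + 8 = 14 or x = 6 - 8 = -2

x = -2, x = 14


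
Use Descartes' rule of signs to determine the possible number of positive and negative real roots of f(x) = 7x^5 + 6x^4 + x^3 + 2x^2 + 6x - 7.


Descartes' rule of signs:

For positive roots, count sign changes in f(x) = 7x^5 + 6x^4 + x^3 + 2x^2 + 6x - 7:
Signs of coefficients: +, +, +, +, +, -
Number of sign changes: 1
Possible positive real roots: 1

For negative roots, examine f(-x) = -7x^5 + 6x^4 - x^3 + 2x^2 - 6x - 7:
Signs of coefficients: -, +, -, +, -, -
Number of sign changes: 4
Possible negative real roots: 4, 2, 0

Positive roots: 1; Negative roots: 4 or 2 or 0


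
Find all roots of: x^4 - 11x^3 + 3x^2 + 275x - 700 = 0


Let p(x) = x^4 - 11x^3 + 3x^2 + 275x - 700. By the rational root theorem (leading coefficient 1), any rational root is an integer divisor of 700: try ±1, ±2, ... in turn.
Test x = 1: value = -432 ≠ 0.
Test x = -1: value = -960 ≠ 0.
Test x = 2: value = -210 ≠ 0.
Test x = -2: value = -1134 ≠ 0.
Test x = 4: value = 0 ✓, so (x - 4) is a factor.
Synthetic division by (x - 4): bring down 1; 1(4) - 11 = -7; (-7)(4) + 3 = -25; (-25)(4) + 275 = 175; 175(4) - 700 = 0 → quotient x^3 - 7x^2 - 25x + 175, remainder 0.
Continue with the quotient x^3 - 7x^2 - 25x + 175 (candidates must divide 175).
Test x = 5: value = 0 ✓, so (x - 5) is a factor.
Synthetic division by (x - 5): bring down 1; 1(5) - 7 = -2; (-2)(5) - 25 = -35; (-35)(5) + 175 = 0 → quotient x^2 - 2x - 35, remainder 0.
Solve the quadratic x^2 - 2x - 35 = 0: discriminant = (-2)^2 - 4(1)(-35) = 4 + 140 = 144.
sqrt(144) = 12, so x = (2 ± 12)/2: x = 7 or x = -5.
Collecting all roots found:

x = -5, x = 4, x = 5, x = 7


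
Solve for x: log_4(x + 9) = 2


Convert to exponential form: x + 9 = 4^2 = 16
x = 16 - 9 = 7
Check: log_4(7 + 9) = log_4(16) = log_4(16) = 2 ✓

x = 7


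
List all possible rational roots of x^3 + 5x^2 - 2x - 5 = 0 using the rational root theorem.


Rational root theorem: possible roots are ±p/q where:
  p divides the constant term (-5): p ∈ {1, 5}
  q divides the leading coefficient (1): q ∈ {1}

All possible rational roots: -5, -1, 1, 5

-5, -1, 1, 5


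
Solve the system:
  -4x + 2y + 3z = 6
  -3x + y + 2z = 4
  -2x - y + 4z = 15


Using Cramer's rule. Expand each determinant along the first row.
D  = (-4)*[1*4 - 2*(-1)] - 2*[(-3)*4 - 2*(-2)] + 3*[(-3)*(-1) - 1*(-2)]
  = (-4)*(6) - 2*(-8) + 3*(5) = 7
Dx = 6*[1*4 - 2*(-1)] - 2*[4*4 - 2*15] + 3*[4*(-1) - 1*15]
  = 6*(6) - 2*(-14) + 3*(-19) = 7
Dy = (-4)*[4*4 - 2*15] - 6*[(-3)*4 - 2*(-2)] + 3*[(-3)*15 - 4*(-2)]
  = (-4)*(-14) - 6*(-8) + 3*(-37) = -7
Dz = (-4)*[1*15 - 4*(-1)] - 2*[(-3)*15 - 4*(-2)] + 6*[(-3)*(-1) - 1*(-2)]
  = (-4)*(19) - 2*(-37) + 6*(5) = 28
x = Dx/D = 7/7 = 1, y = Dy/D = -7/7 = -1, z = Dz/D = 28/7 = 4
Check eq1: (-4)(1) + (2)(-1) + (3)(4) = 6 = 6 ✓
Check eq2: (-3)(1) + (1)(-1) + (2)(4) = 4 = 4 ✓
Check eq3: (-2)(1) + (-1)(-1) + (4)(4) = 15 = 15 ✓

x = 1, y = -1, z = 4


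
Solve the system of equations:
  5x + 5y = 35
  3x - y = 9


Using Cramer's rule:
Determinant D = (5)(-1) - (3)(5) = -5 - 15 = -20
Dx = (35)(-1) - (9)(5) = -35 - 45 = -80
Dy = (5)(9) - (3)(35) = 45 - 105 = -60
x = Dx/D = -80/-20 = 4
y = Dy/D = -60/-20 = 3

x = 4, y = 3


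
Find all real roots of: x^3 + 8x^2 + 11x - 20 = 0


Let p(x) = x^3 + 8x^2 + 11x - 20. By the rational root theorem (leading coefficient 1), any rational root is an integer divisor of 20: try ±1, ±2, ... in turn.
Test x = 1: value = 0 ✓, so (x - 1) is a factor.
Synthetic division by (x - 1): bring down 1; 1(1) + 8 = 9; 9(1) + 11 = 20; 20(1) - 20 = 0 → quotient x^2 + 9x + 20, remainder 0.
Solve the quadratic x^2 + 9x + 20 = 0: discriminant = 9^2 - 4(1)(20) = 81 - 80 = 1.
sqrt(1) = 1, so x = (-9 ± 1)/2: x = -4 or x = -5.

x = -5, x = -4, x = 1


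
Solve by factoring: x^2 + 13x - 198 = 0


We need two numbers that multiply to -198 and add to 13.
Those numbers are 22 and -9 (since 22 * (-9) = -198 and 22 + (-9) = 13).
So x^2 + 13x - 198 = (x + 22)(x - 9) = 0
Setting each factor to zero: x = -22 or x = 9

x = -22, x = 9


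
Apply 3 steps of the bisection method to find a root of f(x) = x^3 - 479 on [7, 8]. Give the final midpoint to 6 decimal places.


f(x) = x^3 - 479
f(7) = -136 < 0
f(8) = 33 > 0

Step 1: midpoint = (7.000000 + 8.000000)/2 = 7.500000
  f(7.500000) = -57.125000
  f(mid) < 0, so root is in [7.500000, 8.000000]

Step 2: midpoint = (7.500000 + 8.000000)/2 = 7.750000
  f(7.750000) = -13.515625
  f(mid) < 0, so root is in [7.750000, 8.000000]

Step 3: midpoint = (7.750000 + 8.000000)/2 = 7.875000
  f(7.875000) = 9.373047
  f(mid) > 0, so root is in [7.750000, 7.875000]

midpoint = 7.875000


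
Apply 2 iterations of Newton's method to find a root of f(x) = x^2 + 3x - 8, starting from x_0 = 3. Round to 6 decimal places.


Newton's method: x_(n+1) = x_n - f(x_n)/f'(x_n)
f(x) = x^2 + 3x - 8
f'(x) = 2x + 3

Iteration 1:
  f(3.000000) = 10.000000
  f'(3.000000) = 9.000000
  x_1 = 3.000000 - (10.000000)/(9.000000) = 1.888889

Iteration 2:
  f(1.888889) = 1.234568
  f'(1.888889) = 6.777778
  x_2 = 1.888889 - (1.234568)/(6.777778) = 1.706740

x_2 = 1.706740


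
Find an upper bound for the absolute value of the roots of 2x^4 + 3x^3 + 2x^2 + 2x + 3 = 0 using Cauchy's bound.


Cauchy's bound: all roots r satisfy |r| <= 1 + max(|a_i/a_n|) for i = 0,...,n-1
where a_n is the leading coefficient.

Coefficients: [2, 3, 2, 2, 3]
Leading coefficient a_n = 2
Ratios |a_i/a_n|: 3/2, 1, 1, 3/2
Maximum ratio: 3/2
Cauchy's bound: |r| <= 1 + 3/2 = 5/2

Upper bound = 5/2
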